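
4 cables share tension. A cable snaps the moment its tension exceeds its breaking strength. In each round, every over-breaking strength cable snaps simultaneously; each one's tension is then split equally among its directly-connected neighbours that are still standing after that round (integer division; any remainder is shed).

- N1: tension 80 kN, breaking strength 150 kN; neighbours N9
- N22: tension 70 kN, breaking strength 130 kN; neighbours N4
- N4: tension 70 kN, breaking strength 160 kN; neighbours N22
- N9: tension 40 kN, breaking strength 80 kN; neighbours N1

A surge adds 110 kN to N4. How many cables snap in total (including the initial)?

Round 1 — N4 at 180 > 160. N4 snaps.
  N4 sheds 180 kN to N22: 180 each.
    N22: 70+180 = 250 > 130
Round 2 — N22 snaps.
  N22 sheds 250 kN: no online neighbours, lost.
No further breaks.

2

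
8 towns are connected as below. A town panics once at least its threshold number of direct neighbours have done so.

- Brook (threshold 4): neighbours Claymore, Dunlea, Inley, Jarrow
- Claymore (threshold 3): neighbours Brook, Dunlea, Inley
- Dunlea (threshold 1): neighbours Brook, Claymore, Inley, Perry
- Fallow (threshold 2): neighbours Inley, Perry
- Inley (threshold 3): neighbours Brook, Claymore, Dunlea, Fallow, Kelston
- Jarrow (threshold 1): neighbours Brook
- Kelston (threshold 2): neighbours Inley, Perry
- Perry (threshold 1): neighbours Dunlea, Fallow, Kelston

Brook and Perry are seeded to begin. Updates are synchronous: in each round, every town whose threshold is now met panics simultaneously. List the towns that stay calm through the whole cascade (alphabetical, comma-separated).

Round 1 — Brook, Perry panic (initial).
Round 2 — checking thresholds:
  Claymore: 1 of 3 neighbours < 3, holds.
  Dunlea: 2 of 4 neighbours ≥ 1, panics.
  Fallow: 1 of 2 neighbours < 2, holds.
  Inley: 1 of 5 neighbours < 3, holds.
  Jarrow: 1 of 1 neighbours ≥ 1, panics.
  Kelston: 1 of 2 neighbours < 2, holds.
Round 3 — no new panics; cascade stops.

Claymore, Fallow, Inley, Kelston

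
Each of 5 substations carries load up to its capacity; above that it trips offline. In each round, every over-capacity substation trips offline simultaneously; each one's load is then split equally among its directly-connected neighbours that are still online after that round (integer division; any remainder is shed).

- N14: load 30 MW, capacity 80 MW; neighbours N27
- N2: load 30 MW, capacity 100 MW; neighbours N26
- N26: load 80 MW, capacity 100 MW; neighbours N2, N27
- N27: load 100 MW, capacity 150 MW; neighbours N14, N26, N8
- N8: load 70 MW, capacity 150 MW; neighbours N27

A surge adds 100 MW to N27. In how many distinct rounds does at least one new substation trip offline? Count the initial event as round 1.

3

Round 1 — N27 at 200 > 150. N27 trips offline.
  N27 sheds 200 MW to N14, N26, N8: 66 each (2 lost).
    N14: 30+66 = 96 > 80
    N26: 80+66 = 146 > 100
    N8: 70+66 = 136 ≤ 150
Round 2 — N14, N26 trip offline.
  N14 sheds 96 MW: no online neighbours, lost.
  N26 sheds 146 MW to N2: 146 each.
    N2: 30+146 = 176 > 100
Round 3 — N2 trips offline.
  N2 sheds 176 MW: no online neighbours, lost.
No further trips.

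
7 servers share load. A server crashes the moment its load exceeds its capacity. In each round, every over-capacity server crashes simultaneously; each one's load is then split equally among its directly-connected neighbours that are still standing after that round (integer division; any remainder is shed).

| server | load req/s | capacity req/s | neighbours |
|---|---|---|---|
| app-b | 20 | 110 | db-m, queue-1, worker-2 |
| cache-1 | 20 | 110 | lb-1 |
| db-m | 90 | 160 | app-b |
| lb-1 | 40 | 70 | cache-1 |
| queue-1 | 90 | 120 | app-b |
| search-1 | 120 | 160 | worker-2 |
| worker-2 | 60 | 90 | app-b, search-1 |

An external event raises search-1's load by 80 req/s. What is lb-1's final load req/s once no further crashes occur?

40

Round 1 — search-1 at 200 > 160. search-1 crashes.
  search-1 sheds 200 req/s to worker-2: 200 each.
    worker-2: 60+200 = 260 > 90
Round 2 — worker-2 crashes.
  worker-2 sheds 260 req/s to app-b: 260 each.
    app-b: 20+260 = 280 > 110
Round 3 — app-b crashes.
  app-b sheds 280 req/s to db-m, queue-1: 140 each.
    db-m: 90+140 = 230 > 160
    queue-1: 90+140 = 230 > 120
Round 4 — db-m, queue-1 crash.
  db-m sheds 230 req/s: no online neighbours, lost.
  queue-1 sheds 230 req/s: no online neighbours, lost.
No further crashes.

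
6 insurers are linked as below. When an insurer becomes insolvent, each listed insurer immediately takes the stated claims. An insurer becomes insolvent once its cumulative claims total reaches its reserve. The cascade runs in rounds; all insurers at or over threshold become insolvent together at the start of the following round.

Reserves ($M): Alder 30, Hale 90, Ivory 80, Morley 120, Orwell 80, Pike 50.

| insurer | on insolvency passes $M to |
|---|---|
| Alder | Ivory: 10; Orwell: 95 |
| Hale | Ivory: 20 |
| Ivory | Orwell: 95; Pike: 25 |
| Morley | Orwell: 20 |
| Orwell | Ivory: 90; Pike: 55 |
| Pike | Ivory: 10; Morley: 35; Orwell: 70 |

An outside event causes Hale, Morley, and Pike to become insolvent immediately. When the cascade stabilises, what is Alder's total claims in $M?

Round 1 — Hale, Morley, Pike become insolvent (initial).
  Ivory: +20+10 → 30 < 80
  Orwell: +20+70 → 90 ≥ 80
Round 2 — Orwell becomes insolvent.
  Ivory: +90 → 120 ≥ 80
Round 3 — Ivory becomes insolvent.
No further insolvencies.

0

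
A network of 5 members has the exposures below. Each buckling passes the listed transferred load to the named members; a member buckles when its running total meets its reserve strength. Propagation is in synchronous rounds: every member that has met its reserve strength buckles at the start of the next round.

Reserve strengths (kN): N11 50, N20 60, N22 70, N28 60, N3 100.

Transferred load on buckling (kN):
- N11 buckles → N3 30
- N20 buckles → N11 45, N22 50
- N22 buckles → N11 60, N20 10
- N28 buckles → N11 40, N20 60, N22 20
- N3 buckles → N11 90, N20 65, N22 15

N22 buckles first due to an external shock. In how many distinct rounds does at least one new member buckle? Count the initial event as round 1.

Round 1 — N22 buckles (initial).
  N11: +60 → 60 ≥ 50
  N20: +10 → 10 < 60
Round 2 — N11 buckles.
  N3: +30 → 30 < 100
No further bucklings.

2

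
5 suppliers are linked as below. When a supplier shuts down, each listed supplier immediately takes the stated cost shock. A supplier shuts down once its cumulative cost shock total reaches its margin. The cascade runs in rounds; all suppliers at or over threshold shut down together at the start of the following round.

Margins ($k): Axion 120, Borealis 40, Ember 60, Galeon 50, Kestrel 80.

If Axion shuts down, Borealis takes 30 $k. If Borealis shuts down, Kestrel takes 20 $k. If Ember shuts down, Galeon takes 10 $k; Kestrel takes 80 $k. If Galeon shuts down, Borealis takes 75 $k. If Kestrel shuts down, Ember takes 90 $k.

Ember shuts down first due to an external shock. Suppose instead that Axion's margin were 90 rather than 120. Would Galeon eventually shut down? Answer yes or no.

With Axion's margin at 90:
Round 1 — Ember shuts down (initial).
  Galeon: +10 → 10 < 50
  Kestrel: +80 → 80 ≥ 80
Round 2 — Kestrel shuts down.
No further shutdowns.

no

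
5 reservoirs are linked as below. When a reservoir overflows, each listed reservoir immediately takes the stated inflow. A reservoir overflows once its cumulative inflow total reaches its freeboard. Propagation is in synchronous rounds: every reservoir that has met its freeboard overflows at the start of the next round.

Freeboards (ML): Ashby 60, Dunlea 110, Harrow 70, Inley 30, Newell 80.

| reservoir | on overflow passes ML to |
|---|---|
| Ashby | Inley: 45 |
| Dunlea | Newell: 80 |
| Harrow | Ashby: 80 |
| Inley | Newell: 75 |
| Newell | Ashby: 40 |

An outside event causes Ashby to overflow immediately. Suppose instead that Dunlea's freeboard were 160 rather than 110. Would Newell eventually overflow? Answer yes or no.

With Dunlea's freeboard at 160:
Round 1 — Ashby overflows (initial).
  Inley: +45 → 45 ≥ 30
Round 2 — Inley overflows.
  Newell: +75 → 75 < 80
No further overflows.

no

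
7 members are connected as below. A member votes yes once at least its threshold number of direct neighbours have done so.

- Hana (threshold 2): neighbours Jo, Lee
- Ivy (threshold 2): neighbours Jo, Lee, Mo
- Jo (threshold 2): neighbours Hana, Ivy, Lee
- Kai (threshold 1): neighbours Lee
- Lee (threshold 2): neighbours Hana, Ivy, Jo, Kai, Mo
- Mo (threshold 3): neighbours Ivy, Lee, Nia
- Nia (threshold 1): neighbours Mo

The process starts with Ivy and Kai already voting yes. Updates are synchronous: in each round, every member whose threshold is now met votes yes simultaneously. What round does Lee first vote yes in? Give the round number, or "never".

2

Round 1 — Ivy, Kai vote yes (initial).
Round 2 — checking thresholds:
  Jo: 1 of 3 neighbours < 2, holds.
  Lee: 2 of 5 neighbours ≥ 2, votes yes.
  Mo: 1 of 3 neighbours < 3, holds.
Round 3 — checking thresholds:
  Hana: 1 of 2 neighbours < 2, holds.
  Jo: 2 of 3 neighbours ≥ 2, votes yes.
  Mo: 2 of 3 neighbours < 3, holds.
Round 4 — checking thresholds:
  Hana: 2 of 2 neighbours ≥ 2, votes yes.
  Mo: 2 of 3 neighbours < 3, holds.
Round 5 — no new yes votes; cascade stops.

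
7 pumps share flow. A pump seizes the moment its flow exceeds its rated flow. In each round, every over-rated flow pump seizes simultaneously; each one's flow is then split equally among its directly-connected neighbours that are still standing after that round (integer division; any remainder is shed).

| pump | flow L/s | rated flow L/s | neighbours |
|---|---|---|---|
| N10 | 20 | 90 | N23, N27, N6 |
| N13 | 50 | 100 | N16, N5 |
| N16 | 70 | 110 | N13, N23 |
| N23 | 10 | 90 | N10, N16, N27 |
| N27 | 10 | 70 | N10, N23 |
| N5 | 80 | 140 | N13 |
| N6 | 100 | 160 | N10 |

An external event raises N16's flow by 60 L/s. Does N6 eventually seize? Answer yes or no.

Round 1 — N16 at 130 > 110. N16 seizes.
  N16 sheds 130 L/s to N13, N23: 65 each.
    N13: 50+65 = 115 > 100
    N23: 10+65 = 75 ≤ 90
Round 2 — N13 seizes.
  N13 sheds 115 L/s to N5: 115 each.
    N5: 80+115 = 195 > 140
Round 3 — N5 seizes.
  N5 sheds 195 L/s: no online neighbours, lost.
No further seizures.

no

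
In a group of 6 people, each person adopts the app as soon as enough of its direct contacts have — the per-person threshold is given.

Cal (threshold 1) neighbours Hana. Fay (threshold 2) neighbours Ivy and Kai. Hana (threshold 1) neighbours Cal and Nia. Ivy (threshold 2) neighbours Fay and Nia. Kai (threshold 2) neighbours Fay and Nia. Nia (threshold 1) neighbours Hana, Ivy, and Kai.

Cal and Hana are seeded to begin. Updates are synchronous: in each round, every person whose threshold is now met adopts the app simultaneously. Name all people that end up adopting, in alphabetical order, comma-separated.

Cal, Hana, Nia

Round 1 — Cal, Hana adopt the app (initial).
Round 2 — checking thresholds:
  Nia: 1 of 3 neighbours ≥ 1, adopts the app.
Round 3 — no new adoptions; cascade stops.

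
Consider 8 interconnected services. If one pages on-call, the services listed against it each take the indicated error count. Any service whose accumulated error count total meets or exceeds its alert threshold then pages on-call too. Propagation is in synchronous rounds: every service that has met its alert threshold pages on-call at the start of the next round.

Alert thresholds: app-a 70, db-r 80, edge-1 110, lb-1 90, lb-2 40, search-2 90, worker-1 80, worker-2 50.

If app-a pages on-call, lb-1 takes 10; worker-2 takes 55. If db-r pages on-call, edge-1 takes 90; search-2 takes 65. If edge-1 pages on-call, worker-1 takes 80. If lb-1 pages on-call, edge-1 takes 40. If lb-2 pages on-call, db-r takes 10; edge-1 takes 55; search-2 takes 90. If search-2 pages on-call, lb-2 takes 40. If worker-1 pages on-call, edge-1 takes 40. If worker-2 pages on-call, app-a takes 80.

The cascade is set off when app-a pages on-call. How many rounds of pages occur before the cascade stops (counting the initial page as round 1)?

2

Round 1 — app-a pages on-call (initial).
  lb-1: +10 → 10 < 90
  worker-2: +55 → 55 ≥ 50
Round 2 — worker-2 pages on-call.
No further pages.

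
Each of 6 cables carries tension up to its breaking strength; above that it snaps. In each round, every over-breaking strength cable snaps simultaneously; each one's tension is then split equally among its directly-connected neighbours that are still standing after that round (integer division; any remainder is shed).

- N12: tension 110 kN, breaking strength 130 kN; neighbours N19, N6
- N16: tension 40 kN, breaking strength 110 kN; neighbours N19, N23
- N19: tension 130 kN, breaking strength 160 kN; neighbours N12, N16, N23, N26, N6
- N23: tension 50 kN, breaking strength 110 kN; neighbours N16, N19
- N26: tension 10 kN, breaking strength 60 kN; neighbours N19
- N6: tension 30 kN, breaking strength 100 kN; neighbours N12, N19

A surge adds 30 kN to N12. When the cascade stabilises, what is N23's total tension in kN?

100

Round 1 — N12 at 140 > 130. N12 snaps.
  N12 sheds 140 kN to N19, N6: 70 each.
    N19: 130+70 = 200 > 160
    N6: 30+70 = 100 ≤ 100
Round 2 — N19 snaps.
  N19 sheds 200 kN to N16, N23, N26, N6: 50 each.
    N16: 40+50 = 90 ≤ 110
    N23: 50+50 = 100 ≤ 110
    N26: 10+50 = 60 ≤ 60
    N6: 100+50 = 150 > 100
Round 3 — N6 snaps.
  N6 sheds 150 kN: no online neighbours, lost.
No further breaks.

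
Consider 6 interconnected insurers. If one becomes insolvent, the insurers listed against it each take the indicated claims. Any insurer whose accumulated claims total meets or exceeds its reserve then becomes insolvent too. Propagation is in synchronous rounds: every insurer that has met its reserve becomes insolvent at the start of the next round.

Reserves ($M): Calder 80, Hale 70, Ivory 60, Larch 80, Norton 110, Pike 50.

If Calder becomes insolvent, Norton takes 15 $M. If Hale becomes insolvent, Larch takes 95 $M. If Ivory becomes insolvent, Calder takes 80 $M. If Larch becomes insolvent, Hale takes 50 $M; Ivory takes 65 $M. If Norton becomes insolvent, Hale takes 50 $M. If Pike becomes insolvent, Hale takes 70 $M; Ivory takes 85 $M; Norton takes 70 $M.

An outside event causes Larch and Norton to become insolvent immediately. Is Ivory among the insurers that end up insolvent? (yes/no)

Round 1 — Larch, Norton become insolvent (initial).
  Hale: +50+50 → 100 ≥ 70
  Ivory: +65 → 65 ≥ 60
Round 2 — Hale, Ivory become insolvent.
  Calder: +80 → 80 ≥ 80
Round 3 — Calder becomes insolvent.
No further insolvencies.

yes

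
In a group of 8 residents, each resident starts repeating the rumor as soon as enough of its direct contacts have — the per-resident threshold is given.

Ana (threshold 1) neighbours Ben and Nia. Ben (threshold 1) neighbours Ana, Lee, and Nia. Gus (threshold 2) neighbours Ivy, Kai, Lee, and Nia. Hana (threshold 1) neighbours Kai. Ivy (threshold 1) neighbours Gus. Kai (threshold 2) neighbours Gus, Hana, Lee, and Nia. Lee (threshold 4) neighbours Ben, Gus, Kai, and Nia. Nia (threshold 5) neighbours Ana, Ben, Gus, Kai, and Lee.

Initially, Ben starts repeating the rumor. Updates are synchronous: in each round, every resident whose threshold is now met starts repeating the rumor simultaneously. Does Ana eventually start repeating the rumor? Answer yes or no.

yes

Round 1 — Ben starts repeating the rumor (initial).
Round 2 — checking thresholds:
  Ana: 1 of 2 neighbours ≥ 1, starts repeating the rumor.
  Lee: 1 of 4 neighbours < 4, not yet.
  Nia: 1 of 5 neighbours < 5, not yet.
Round 3 — no new spreads; cascade stops.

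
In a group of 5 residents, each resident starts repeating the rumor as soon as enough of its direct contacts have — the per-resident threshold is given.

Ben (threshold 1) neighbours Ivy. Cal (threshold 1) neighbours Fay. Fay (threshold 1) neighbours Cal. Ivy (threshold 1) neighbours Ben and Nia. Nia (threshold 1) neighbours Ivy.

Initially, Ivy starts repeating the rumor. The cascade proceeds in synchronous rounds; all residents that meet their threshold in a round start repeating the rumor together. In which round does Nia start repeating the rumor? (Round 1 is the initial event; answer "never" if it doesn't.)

2

Round 1 — Ivy starts repeating the rumor (initial).
Round 2 — checking thresholds:
  Ben: 1 of 1 neighbours ≥ 1, starts repeating the rumor.
  Nia: 1 of 1 neighbours ≥ 1, starts repeating the rumor.
Round 3 — no new spreads; cascade stops.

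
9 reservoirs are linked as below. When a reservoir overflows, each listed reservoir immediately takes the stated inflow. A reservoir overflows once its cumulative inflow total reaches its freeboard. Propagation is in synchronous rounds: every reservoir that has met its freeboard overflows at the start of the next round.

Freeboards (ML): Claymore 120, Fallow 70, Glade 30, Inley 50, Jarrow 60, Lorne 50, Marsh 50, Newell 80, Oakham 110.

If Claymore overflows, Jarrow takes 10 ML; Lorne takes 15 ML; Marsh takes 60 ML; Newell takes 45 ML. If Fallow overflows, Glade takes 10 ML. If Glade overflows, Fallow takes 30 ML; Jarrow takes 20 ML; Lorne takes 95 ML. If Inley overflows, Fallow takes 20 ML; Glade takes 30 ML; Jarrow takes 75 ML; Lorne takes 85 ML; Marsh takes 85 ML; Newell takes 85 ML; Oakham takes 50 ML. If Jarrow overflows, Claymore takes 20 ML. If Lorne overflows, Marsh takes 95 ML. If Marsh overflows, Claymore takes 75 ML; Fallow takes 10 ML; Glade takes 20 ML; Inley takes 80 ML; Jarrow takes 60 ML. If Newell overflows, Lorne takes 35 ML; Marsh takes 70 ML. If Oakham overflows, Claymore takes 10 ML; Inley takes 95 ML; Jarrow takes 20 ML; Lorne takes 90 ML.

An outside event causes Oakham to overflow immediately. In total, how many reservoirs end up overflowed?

7

Round 1 — Oakham overflows (initial).
  Claymore: +10 → 10 < 120
  Inley: +95 → 95 ≥ 50
  Jarrow: +20 → 20 < 60
  Lorne: +90 → 90 ≥ 50
Round 2 — Inley, Lorne overflow.
  Fallow: +20 → 20 < 70
  Glade: +30 → 30 ≥ 30
  Jarrow: +75 → 95 ≥ 60
  Marsh: +85+95 → 180 ≥ 50
  Newell: +85 → 85 ≥ 80
Round 3 — Glade, Jarrow, Marsh, Newell overflow.
  Claymore: +20+75 → 105 < 120
  Fallow: +30+10 → 60 < 70
No further overflows.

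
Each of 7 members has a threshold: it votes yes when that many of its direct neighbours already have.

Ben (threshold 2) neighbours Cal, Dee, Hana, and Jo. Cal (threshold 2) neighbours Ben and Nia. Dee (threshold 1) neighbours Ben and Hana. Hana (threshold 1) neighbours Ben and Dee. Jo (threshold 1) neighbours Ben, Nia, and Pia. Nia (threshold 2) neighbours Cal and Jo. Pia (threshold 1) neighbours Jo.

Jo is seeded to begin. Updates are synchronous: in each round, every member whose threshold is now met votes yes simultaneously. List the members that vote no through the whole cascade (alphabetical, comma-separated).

Ben, Cal, Dee, Hana, Nia

Round 1 — Jo votes yes (initial).
Round 2 — checking thresholds:
  Ben: 1 of 4 neighbours < 2, below threshold.
  Nia: 1 of 2 neighbours < 2, below threshold.
  Pia: 1 of 1 neighbours ≥ 1, votes yes.
Round 3 — no new yes votes; cascade stops.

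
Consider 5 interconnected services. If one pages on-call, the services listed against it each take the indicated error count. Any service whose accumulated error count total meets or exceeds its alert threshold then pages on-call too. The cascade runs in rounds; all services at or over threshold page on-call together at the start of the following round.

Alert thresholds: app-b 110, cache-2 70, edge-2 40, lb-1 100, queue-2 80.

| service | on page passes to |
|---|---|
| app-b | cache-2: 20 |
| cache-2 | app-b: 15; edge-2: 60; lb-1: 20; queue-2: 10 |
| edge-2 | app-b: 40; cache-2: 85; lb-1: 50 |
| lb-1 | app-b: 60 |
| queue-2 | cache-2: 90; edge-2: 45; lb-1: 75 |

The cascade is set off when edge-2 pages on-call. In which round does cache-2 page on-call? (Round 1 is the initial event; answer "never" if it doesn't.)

2

Round 1 — edge-2 pages on-call (initial).
  app-b: +40 → 40 < 110
  cache-2: +85 → 85 ≥ 70
  lb-1: +50 → 50 < 100
Round 2 — cache-2 pages on-call.
  app-b: +15 → 55 < 110
  lb-1: +20 → 70 < 100
  queue-2: +10 → 10 < 80
No further pages.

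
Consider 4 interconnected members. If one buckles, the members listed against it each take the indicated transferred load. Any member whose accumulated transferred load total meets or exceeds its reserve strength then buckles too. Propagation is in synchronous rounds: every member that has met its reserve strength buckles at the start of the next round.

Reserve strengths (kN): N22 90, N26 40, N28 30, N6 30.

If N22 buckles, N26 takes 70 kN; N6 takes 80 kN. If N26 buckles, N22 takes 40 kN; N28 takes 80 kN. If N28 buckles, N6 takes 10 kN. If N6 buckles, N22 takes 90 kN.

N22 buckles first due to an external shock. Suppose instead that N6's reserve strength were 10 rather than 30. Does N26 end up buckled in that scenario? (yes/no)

yes

With N6's reserve strength at 10:
Round 1 — N22 buckles (initial).
  N26: +70 → 70 ≥ 40
  N6: +80 → 80 ≥ 10
Round 2 — N26, N6 buckle.
  N28: +80 → 80 ≥ 30
Round 3 — N28 buckles.
No further bucklings.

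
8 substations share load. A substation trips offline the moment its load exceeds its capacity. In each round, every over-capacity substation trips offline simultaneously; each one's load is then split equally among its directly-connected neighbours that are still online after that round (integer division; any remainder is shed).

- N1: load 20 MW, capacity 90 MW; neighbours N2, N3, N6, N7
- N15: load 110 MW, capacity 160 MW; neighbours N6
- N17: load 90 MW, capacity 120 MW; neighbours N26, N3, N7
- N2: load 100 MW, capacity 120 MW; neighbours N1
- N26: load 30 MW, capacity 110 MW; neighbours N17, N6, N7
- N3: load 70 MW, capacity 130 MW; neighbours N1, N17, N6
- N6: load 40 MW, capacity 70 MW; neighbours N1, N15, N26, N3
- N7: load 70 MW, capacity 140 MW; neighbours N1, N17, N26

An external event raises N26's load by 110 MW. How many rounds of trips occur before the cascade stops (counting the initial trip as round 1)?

5

Round 1 — N26 at 140 > 110. N26 trips offline.
  N26 sheds 140 MW to N17, N6, N7: 46 each (2 lost).
    N17: 90+46 = 136 > 120
    N6: 40+46 = 86 > 70
    N7: 70+46 = 116 ≤ 140
Round 2 — N17, N6 trip offline.
  N17 sheds 136 MW to N3, N7: 68 each.
    N3: 70+68 = 138 > 130
    N7: 116+68 = 184 > 140
  N6 sheds 86 MW to N1, N15, N3: 28 each (2 lost).
    N1: 20+28 = 48 ≤ 90
    N15: 110+28 = 138 ≤ 160
    N3: 138+28 = 166 > 130
Round 3 — N3, N7 trip offline.
  N3 sheds 166 MW to N1: 166 each.
    N1: 48+166 = 214 > 90
  N7 sheds 184 MW to N1: 184 each.
    N1: 214+184 = 398 > 90
Round 4 — N1 trips offline.
  N1 sheds 398 MW to N2: 398 each.
    N2: 100+398 = 498 > 120
Round 5 — N2 trips offline.
  N2 sheds 498 MW: no online neighbours, lost.
No further trips.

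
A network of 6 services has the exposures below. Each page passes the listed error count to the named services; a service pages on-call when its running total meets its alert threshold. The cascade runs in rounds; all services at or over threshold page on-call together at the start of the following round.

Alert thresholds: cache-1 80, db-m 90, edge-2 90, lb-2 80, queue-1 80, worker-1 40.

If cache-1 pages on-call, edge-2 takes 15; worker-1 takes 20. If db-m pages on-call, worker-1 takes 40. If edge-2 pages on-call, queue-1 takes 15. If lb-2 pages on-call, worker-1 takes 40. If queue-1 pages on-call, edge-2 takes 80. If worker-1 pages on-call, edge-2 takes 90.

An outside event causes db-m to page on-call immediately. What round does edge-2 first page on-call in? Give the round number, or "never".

3

Round 1 — db-m pages on-call (initial).
  worker-1: +40 → 40 ≥ 40
Round 2 — worker-1 pages on-call.
  edge-2: +90 → 90 ≥ 90
Round 3 — edge-2 pages on-call.
  queue-1: +15 → 15 < 80
No further pages.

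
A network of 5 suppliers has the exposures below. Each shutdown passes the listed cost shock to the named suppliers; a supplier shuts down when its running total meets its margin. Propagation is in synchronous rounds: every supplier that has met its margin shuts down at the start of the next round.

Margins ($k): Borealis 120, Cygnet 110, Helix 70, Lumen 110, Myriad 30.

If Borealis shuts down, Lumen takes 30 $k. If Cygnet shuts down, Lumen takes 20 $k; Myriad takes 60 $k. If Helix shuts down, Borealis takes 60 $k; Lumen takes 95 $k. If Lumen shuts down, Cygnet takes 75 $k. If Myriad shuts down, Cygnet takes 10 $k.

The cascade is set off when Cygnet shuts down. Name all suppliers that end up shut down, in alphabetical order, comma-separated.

Round 1 — Cygnet shuts down (initial).
  Lumen: +20 → 20 < 110
  Myriad: +60 → 60 ≥ 30
Round 2 — Myriad shuts down.
No further shutdowns.

Cygnet, Myriad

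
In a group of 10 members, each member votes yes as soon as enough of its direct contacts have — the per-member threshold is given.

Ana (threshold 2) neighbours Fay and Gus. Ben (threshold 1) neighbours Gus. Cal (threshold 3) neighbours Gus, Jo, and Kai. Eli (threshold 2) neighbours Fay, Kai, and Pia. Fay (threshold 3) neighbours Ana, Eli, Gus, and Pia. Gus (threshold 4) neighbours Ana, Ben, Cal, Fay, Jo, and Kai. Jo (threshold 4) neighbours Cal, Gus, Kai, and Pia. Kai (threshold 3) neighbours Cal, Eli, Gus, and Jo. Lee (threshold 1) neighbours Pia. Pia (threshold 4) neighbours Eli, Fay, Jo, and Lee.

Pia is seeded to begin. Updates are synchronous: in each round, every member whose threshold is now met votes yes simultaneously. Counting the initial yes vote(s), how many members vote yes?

Round 1 — Pia votes yes (initial).
Round 2 — checking thresholds:
  Eli: 1 of 3 neighbours < 2, holds.
  Fay: 1 of 4 neighbours < 3, holds.
  Jo: 1 of 4 neighbours < 4, holds.
  Lee: 1 of 1 neighbours ≥ 1, votes yes.
Round 3 — no new yes votes; cascade stops.

2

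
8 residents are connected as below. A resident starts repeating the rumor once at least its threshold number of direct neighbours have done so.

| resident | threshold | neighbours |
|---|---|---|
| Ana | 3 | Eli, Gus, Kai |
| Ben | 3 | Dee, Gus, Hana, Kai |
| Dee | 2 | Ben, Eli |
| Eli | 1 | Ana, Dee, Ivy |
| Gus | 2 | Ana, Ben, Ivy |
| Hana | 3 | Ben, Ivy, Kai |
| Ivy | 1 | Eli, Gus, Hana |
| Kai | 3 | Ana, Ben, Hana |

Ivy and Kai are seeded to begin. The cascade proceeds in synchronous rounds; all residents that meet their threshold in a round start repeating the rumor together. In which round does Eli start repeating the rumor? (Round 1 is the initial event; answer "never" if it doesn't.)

2

Round 1 — Ivy, Kai start repeating the rumor (initial).
Round 2 — checking thresholds:
  Ana: 1 of 3 neighbours < 3, below threshold.
  Ben: 1 of 4 neighbours < 3, below threshold.
  Eli: 1 of 3 neighbours ≥ 1, starts repeating the rumor.
  Gus: 1 of 3 neighbours < 2, below threshold.
  Hana: 2 of 3 neighbours < 3, below threshold.
Round 3 — no new spreads; cascade stops.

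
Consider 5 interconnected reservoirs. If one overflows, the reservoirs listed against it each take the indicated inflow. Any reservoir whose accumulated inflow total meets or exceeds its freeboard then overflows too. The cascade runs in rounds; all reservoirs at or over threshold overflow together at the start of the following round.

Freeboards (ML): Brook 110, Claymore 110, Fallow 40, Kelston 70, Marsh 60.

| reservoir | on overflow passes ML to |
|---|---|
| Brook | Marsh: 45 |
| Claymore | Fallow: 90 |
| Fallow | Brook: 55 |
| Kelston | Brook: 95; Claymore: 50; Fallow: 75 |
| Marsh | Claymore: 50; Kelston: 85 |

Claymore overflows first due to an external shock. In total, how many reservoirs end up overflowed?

Round 1 — Claymore overflows (initial).
  Fallow: +90 → 90 ≥ 40
Round 2 — Fallow overflows.
  Brook: +55 → 55 < 110
No further overflows.

2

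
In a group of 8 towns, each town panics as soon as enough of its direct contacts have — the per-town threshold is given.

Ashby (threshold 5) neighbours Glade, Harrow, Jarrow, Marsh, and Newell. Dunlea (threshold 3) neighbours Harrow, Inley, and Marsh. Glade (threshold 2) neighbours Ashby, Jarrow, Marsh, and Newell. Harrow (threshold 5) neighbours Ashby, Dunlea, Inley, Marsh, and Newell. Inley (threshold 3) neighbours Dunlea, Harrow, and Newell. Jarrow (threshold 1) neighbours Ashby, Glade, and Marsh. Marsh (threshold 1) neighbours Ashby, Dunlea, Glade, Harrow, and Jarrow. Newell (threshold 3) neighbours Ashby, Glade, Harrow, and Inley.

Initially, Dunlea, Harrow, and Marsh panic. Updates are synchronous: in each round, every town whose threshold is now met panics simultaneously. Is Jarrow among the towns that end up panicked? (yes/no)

Round 1 — Dunlea, Harrow, Marsh panic (initial).
Round 2 — checking thresholds:
  Ashby: 2 of 5 neighbours < 5, holds.
  Glade: 1 of 4 neighbours < 2, holds.
  Inley: 2 of 3 neighbours < 3, holds.
  Jarrow: 1 of 3 neighbours ≥ 1, panics.
  Newell: 1 of 4 neighbours < 3, holds.
Round 3 — checking thresholds:
  Ashby: 3 of 5 neighbours < 5, holds.
  Glade: 2 of 4 neighbours ≥ 2, panics.
  Inley: 2 of 3 neighbours < 3, holds.
  Newell: 1 of 4 neighbours < 3, holds.
Round 4 — no new panics; cascade stops.

yes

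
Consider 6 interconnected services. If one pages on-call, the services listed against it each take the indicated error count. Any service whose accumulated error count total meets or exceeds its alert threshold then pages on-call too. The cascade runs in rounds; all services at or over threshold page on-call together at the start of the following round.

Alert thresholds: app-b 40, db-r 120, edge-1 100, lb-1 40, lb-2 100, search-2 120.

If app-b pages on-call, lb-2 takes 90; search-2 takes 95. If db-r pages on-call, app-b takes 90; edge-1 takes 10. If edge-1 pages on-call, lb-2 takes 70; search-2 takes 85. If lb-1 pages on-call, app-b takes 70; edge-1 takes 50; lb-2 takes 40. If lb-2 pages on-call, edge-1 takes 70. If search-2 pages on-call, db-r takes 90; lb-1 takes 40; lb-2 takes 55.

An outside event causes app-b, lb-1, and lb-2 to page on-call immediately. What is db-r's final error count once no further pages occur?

90

Round 1 — app-b, lb-1, lb-2 page on-call (initial).
  edge-1: +50+70 → 120 ≥ 100
  search-2: +95 → 95 < 120
Round 2 — edge-1 pages on-call.
  search-2: +85 → 180 ≥ 120
Round 3 — search-2 pages on-call.
  db-r: +90 → 90 < 120
No further pages.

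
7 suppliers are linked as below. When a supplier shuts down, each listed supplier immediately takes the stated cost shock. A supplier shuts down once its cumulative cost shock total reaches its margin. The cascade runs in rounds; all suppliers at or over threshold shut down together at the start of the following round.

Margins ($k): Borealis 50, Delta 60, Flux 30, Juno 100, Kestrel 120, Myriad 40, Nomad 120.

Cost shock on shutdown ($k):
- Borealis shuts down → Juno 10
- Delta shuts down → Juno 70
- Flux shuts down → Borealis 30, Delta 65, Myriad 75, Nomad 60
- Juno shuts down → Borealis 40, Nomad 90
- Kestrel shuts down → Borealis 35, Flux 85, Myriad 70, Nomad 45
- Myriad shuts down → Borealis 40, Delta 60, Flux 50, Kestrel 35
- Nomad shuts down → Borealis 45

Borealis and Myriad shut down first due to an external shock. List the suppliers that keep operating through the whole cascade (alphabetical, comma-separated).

Round 1 — Borealis, Myriad shut down (initial).
  Delta: +60 → 60 ≥ 60
  Flux: +50 → 50 ≥ 30
  Juno: +10 → 10 < 100
  Kestrel: +35 → 35 < 120
Round 2 — Delta, Flux shut down.
  Juno: +70 → 80 < 100
  Nomad: +60 → 60 < 120
No further shutdowns.

Juno, Kestrel, Nomad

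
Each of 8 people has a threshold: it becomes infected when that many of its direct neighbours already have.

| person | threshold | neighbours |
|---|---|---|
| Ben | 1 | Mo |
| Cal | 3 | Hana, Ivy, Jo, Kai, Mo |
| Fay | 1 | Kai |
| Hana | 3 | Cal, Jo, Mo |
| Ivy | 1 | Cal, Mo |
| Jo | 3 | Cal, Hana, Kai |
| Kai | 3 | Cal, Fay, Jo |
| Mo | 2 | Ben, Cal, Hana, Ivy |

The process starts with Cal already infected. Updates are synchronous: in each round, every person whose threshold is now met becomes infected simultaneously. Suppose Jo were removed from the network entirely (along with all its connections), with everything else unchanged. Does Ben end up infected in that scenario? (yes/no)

yes

With Jo removed:
Round 1 — Cal becomes infected (initial).
Round 2 — checking thresholds:
  Hana: 1 of 2 neighbours < 3, below threshold.
  Ivy: 1 of 2 neighbours ≥ 1, becomes infected.
  Kai: 1 of 2 neighbours < 3, below threshold.
  Mo: 1 of 4 neighbours < 2, below threshold.
Round 3 — checking thresholds:
  Hana: 1 of 2 neighbours < 3, below threshold.
  Kai: 1 of 2 neighbours < 3, below threshold.
  Mo: 2 of 4 neighbours ≥ 2, becomes infected.
Round 4 — checking thresholds:
  Ben: 1 of 1 neighbours ≥ 1, becomes infected.
  Hana: 2 of 2 neighbours < 3, below threshold.
  Kai: 1 of 2 neighbours < 3, below threshold.
Round 5 — no new infections; cascade stops.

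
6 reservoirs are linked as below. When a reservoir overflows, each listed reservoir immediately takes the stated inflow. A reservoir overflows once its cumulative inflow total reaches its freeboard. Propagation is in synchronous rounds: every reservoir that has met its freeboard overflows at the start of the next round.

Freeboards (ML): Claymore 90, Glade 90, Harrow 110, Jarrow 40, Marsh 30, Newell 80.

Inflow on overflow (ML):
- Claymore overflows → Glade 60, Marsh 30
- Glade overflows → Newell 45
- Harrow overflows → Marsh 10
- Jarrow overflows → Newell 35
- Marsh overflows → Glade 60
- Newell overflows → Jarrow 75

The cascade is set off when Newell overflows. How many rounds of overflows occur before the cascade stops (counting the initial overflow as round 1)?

2

Round 1 — Newell overflows (initial).
  Jarrow: +75 → 75 ≥ 40
Round 2 — Jarrow overflows.
No further overflows.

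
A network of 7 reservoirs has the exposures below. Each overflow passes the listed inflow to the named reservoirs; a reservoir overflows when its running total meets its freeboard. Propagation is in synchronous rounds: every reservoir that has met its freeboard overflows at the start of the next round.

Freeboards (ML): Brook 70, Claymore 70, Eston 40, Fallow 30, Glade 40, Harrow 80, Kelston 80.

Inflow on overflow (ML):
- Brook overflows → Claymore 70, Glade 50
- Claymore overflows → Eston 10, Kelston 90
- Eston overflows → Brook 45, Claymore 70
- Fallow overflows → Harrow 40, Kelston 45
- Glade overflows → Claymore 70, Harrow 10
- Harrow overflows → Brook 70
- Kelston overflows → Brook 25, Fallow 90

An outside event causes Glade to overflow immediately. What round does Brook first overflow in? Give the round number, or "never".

Round 1 — Glade overflows (initial).
  Claymore: +70 → 70 ≥ 70
  Harrow: +10 → 10 < 80
Round 2 — Claymore overflows.
  Eston: +10 → 10 < 40
  Kelston: +90 → 90 ≥ 80
Round 3 — Kelston overflows.
  Brook: +25 → 25 < 70
  Fallow: +90 → 90 ≥ 30
Round 4 — Fallow overflows.
  Harrow: +40 → 50 < 80
No further overflows.

never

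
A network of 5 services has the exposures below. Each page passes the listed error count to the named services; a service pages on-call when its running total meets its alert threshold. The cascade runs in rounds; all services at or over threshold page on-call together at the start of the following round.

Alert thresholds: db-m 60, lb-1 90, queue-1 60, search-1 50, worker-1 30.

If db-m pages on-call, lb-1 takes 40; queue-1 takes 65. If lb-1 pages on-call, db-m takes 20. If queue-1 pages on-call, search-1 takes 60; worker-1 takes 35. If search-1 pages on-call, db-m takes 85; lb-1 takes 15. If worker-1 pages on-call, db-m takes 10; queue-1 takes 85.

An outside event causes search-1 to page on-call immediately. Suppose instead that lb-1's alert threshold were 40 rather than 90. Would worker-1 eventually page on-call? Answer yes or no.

yes

With lb-1's alert threshold at 40:
Round 1 — search-1 pages on-call (initial).
  db-m: +85 → 85 ≥ 60
  lb-1: +15 → 15 < 40
Round 2 — db-m pages on-call.
  lb-1: +40 → 55 ≥ 40
  queue-1: +65 → 65 ≥ 60
Round 3 — lb-1, queue-1 page on-call.
  worker-1: +35 → 35 ≥ 30
Round 4 — worker-1 pages on-call.
No further pages.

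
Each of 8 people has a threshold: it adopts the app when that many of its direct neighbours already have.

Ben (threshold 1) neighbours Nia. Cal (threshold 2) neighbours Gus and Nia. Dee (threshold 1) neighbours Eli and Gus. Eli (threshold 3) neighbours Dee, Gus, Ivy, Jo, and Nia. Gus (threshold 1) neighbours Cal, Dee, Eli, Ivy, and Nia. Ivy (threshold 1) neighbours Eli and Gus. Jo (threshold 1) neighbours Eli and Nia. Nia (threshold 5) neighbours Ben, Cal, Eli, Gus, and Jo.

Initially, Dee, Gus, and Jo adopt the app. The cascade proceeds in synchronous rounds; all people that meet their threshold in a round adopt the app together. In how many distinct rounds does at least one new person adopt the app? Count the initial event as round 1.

Round 1 — Dee, Gus, Jo adopt the app (initial).
Round 2 — checking thresholds:
  Cal: 1 of 2 neighbours < 2, not yet.
  Eli: 3 of 5 neighbours ≥ 3, adopts the app.
  Ivy: 1 of 2 neighbours ≥ 1, adopts the app.
  Nia: 2 of 5 neighbours < 5, not yet.
Round 3 — no new adoptions; cascade stops.

2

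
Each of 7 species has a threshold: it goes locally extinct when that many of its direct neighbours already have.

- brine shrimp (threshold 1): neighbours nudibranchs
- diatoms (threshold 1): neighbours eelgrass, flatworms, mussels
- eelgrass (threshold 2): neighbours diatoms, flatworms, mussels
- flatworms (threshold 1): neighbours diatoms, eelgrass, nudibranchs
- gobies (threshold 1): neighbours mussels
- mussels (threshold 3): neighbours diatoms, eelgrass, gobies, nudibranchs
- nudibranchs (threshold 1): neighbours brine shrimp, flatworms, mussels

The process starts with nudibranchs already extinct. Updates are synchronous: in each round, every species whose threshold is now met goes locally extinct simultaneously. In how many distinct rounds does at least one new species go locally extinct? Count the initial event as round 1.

Round 1 — nudibranchs goes locally extinct (initial).
Round 2 — checking thresholds:
  brine shrimp: 1 of 1 neighbours ≥ 1, goes locally extinct.
  flatworms: 1 of 3 neighbours ≥ 1, goes locally extinct.
  mussels: 1 of 4 neighbours < 3, below threshold.
Round 3 — checking thresholds:
  diatoms: 1 of 3 neighbours ≥ 1, goes locally extinct.
  eelgrass: 1 of 3 neighbours < 2, below threshold.
  mussels: 1 of 4 neighbours < 3, below threshold.
Round 4 — checking thresholds:
  eelgrass: 2 of 3 neighbours ≥ 2, goes locally extinct.
  mussels: 2 of 4 neighbours < 3, below threshold.
Round 5 — checking thresholds:
  mussels: 3 of 4 neighbours ≥ 3, goes locally extinct.
Round 6 — checking thresholds:
  gobies: 1 of 1 neighbours ≥ 1, goes locally extinct.
Round 7 — no new extinctions; cascade stops.

6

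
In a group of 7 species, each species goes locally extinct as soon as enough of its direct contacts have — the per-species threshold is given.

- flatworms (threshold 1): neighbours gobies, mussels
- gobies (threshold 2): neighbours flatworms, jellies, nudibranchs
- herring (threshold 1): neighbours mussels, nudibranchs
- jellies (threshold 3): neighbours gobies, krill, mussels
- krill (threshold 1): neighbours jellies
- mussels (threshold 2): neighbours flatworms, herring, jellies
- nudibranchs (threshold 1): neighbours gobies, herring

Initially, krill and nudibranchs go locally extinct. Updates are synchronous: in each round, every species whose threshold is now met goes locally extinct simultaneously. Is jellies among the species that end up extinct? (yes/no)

no

Round 1 — krill, nudibranchs go locally extinct (initial).
Round 2 — checking thresholds:
  gobies: 1 of 3 neighbours < 2, not yet.
  herring: 1 of 2 neighbours ≥ 1, goes locally extinct.
  jellies: 1 of 3 neighbours < 3, not yet.
Round 3 — no new extinctions; cascade stops.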